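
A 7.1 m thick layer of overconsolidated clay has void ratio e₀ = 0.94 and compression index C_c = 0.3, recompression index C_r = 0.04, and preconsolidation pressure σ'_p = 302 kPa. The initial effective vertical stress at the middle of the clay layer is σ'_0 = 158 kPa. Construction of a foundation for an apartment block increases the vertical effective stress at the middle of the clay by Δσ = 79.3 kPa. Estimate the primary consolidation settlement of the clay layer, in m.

Final effective stress: σ'_f = 158 + 79.3 = 237.3 kPa.
σ'_f = 237.3 ≤ σ'_p = 302 kPa, so the clay remains overconsolidated and only the recompression index applies:
S_c = C_r·H/(1+e₀)·log₁₀(σ'_f/σ'_0) = 0.04×7.1/1.94×log₁₀(237.3/158)
    = 0.14639 × 0.17664 = 0.02586 m

S_c ≈ 0.0259 m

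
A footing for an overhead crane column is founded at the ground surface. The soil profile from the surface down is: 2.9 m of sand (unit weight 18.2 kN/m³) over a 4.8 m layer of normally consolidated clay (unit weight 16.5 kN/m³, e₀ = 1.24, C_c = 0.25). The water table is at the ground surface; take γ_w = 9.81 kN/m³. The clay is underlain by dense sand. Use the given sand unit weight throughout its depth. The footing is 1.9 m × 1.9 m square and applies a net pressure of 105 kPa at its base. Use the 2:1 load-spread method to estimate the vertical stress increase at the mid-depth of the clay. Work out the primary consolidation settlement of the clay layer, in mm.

S_c ≈ 38.7 mm

Mid-depth of clay below the ground surface: z = 2.9 + 4.8/2 = 5.3 m.
Total vertical stress at mid-clay: σ_v = 18.2×2.9 + 16.5×2.4 = 92.38 kPa.
Pore pressure: u = 9.81×(5.3 − 0) = 51.993 kPa.
Initial effective stress: σ'_0 = σ_v − u = 92.38 − 51.993 = 40.387 kPa.
Stress increase at mid-clay by the 2:1 spreading method:
Δσ = qBL/((B+z)(L+z)) = 105×1.9×1.9/((1.9+5.3)(1.9+5.3)) = 7.3119 kPa
Final effective stress: σ'_f = σ'_0 + Δσ = 40.387 + 7.3119 = 47.699 kPa.
Normally consolidated clay, so the full stress increment lies on the virgin compression line:
S_c = C_c·H/(1+e₀)·log₁₀(σ'_f/σ'_0) = 0.25×4.8/(1+1.24)×log₁₀(47.699/40.387)
    = 0.53571 × 0.072268 = 0.03871 m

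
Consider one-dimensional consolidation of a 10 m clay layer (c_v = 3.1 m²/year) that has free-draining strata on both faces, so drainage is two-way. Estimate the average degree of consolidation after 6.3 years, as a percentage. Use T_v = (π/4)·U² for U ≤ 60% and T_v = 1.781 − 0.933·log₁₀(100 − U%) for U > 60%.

Drainage path length: H_d = H/2 = 5 m (double drainage).
T_v = c_v·t/H_d² = 3.1×6.3/5² = 0.7812.
T_v = 0.7812 corresponds to the U > 60% branch:
U = 1 − 10^((1.781 − T_v)/0.933)/100 = 0.8821

U ≈ 88.2 %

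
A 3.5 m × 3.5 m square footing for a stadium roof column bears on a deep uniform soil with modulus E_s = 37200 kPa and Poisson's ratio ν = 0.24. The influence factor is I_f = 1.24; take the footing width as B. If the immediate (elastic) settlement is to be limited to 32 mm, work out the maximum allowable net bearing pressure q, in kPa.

q ≈ 291 kPa

S_e = q·B·(1−ν²)/E_s · I_f  ⇒  q = S_e·E_s / (B·(1−ν²)·I_f).
q = 0.032 × 37200 / (3.5 × 0.9424 × 1.24) = 291.1 kPa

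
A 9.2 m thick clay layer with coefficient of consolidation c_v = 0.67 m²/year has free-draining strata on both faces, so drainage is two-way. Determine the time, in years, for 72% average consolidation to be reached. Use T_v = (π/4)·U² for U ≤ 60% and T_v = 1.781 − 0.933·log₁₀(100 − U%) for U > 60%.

Drainage path length: H_d = H/2 = 4.6 m (double drainage).
U > 60%: T_v = 1.781 − 0.933·log₁₀(100 − 72) = 0.4308.
t = T_v·H_d²/c_v = 0.4308×4.6²/0.67 = 13.61 years.

t ≈ 13.6 years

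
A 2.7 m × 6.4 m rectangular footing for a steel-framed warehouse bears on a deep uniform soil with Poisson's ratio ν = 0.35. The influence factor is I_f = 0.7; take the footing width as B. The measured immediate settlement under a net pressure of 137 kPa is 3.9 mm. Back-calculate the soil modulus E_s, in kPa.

E_s ≈ 58300 kPa

S_e = q·B·(1−ν²)/E_s · I_f  ⇒  E_s = q·B·(1−ν²)·I_f / S_e.
E_s = 137 × 2.7 × 0.8775 × 0.7 / 0.0039 = 58260 kPa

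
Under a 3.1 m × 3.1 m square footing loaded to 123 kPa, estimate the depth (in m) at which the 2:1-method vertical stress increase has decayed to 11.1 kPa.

z ≈ 7.22 m

2:1 spreading — at depth z the loaded area has grown by z in each plan dimension:
qB²/(B+z)² = Δσ_z ⇒ z = B(√(q/Δσ_z) − 1) = 3.1×(√(123/11.1) − 1) = 7.219 m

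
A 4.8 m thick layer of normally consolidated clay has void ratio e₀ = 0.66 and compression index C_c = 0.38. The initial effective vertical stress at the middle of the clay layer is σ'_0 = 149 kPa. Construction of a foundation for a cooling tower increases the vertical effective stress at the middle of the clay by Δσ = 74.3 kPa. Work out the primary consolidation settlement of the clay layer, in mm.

Final effective stress: σ'_f = σ'_0 + Δσ = 149 + 74.3 = 223.3 kPa.
Normally consolidated clay, so the full stress increment lies on the virgin compression line:
S_c = C_c·H/(1+e₀)·log₁₀(σ'_f/σ'_0) = 0.38×4.8/(1+0.66)×log₁₀(223.3/149)
    = 1.0988 × 0.1757 = 0.1931 m

S_c ≈ 193 mm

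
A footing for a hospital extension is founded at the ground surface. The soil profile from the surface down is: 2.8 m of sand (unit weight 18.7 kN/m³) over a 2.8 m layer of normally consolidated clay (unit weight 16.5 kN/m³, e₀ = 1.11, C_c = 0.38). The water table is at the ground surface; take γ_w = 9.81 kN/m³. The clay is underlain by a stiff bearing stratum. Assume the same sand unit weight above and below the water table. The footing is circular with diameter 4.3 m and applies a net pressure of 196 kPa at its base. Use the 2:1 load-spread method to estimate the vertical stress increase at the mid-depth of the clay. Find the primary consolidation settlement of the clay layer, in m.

Mid-depth of clay below the ground surface: z = 2.8 + 2.8/2 = 4.2 m.
Total vertical stress at mid-clay: σ_v = 18.7×2.8 + 16.5×1.4 = 75.46 kPa.
Pore pressure: u = 9.81×(4.2 − 0) = 41.202 kPa.
Initial effective stress: σ'_0 = σ_v − u = 75.46 − 41.202 = 34.258 kPa.
Stress increase at mid-clay by the 2:1 spreading method:
Δσ ≈ qD²/(D+z)² = 196×4.3²/(4.3+4.2)² = 50.16 kPa
Final effective stress: σ'_f = σ'_0 + Δσ = 34.258 + 50.16 = 84.418 kPa.
Normally consolidated clay, so the full stress increment lies on the virgin compression line:
S_c = C_c·H/(1+e₀)·log₁₀(σ'_f/σ'_0) = 0.38×2.8/(1+1.11)×log₁₀(84.418/34.258)
    = 0.50427 × 0.39167 = 0.1975 m

S_c ≈ 0.198 m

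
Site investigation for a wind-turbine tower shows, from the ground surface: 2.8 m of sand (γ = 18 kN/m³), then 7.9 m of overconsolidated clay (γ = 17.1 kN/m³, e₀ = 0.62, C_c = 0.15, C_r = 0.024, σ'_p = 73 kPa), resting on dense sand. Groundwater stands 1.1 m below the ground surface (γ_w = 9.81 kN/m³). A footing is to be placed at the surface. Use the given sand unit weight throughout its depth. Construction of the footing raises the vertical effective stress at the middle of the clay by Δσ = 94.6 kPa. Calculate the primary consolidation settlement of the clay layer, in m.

Mid-depth of clay below the ground surface: z = 2.8 + 7.9/2 = 6.75 m.
Total vertical stress at mid-clay: σ_v = 18×2.8 + 17.1×3.95 = 117.94 kPa.
Pore pressure: u = 9.81×(6.75 − 1.1) = 55.427 kPa.
Initial effective stress: σ'_0 = σ_v − u = 117.94 − 55.427 = 62.513 kPa.
Final effective stress: σ'_f = 62.513 + 94.6 = 157.11 kPa.
σ'_f = 157.11 > σ'_p = 73 kPa, so the stress path crosses the preconsolidation pressure — recompression up to σ'_p, then virgin compression beyond:
S_c = H/(1+e₀)·[C_r·log₁₀(σ'_p/σ'_0) + C_c·log₁₀(σ'_f/σ'_p)]
    = 7.9/1.62 × [0.024×log₁₀(73/62.513) + 0.15×log₁₀(157.11/73)]
    = 4.8765 × [0.0016165 + 0.049932] = 0.2514 m

S_c ≈ 0.251 m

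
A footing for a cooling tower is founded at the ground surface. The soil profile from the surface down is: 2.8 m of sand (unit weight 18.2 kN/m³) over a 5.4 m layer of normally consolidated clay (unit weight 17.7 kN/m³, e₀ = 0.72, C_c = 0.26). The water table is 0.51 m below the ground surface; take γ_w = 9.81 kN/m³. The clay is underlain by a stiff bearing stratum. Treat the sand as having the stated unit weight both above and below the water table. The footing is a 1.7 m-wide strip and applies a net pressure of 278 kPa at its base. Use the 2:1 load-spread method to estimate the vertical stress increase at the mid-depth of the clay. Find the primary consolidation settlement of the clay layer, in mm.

Mid-depth of clay below the ground surface: z = 2.8 + 5.4/2 = 5.5 m.
Total vertical stress at mid-clay: σ_v = 18.2×2.8 + 17.7×2.7 = 98.75 kPa.
Pore pressure: u = 9.81×(5.5 − 0.51) = 48.952 kPa.
Initial effective stress: σ'_0 = σ_v − u = 98.75 − 48.952 = 49.798 kPa.
Stress increase at mid-clay by the 2:1 spreading method:
Δσ = qB/(B+z) = 278×1.7/(1.7+5.5) = 65.639 kPa
Final effective stress: σ'_f = σ'_0 + Δσ = 49.798 + 65.639 = 115.44 kPa.
Normally consolidated clay, so the full stress increment lies on the virgin compression line:
S_c = C_c·H/(1+e₀)·log₁₀(σ'_f/σ'_0) = 0.26×5.4/(1+0.72)×log₁₀(115.44/49.798)
    = 0.81628 × 0.36514 = 0.2981 m

S_c ≈ 298 mm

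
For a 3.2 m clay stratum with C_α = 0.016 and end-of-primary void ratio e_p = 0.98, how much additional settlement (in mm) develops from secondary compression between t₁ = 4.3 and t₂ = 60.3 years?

S_s ≈ 29.7 mm

Secondary compression: S_s = C_α·H/(1+e_p)·log₁₀(t₂/t₁)
S_s = 0.016×3.2/(1+0.98)×log₁₀(60.3/4.3)
    = 0.02586 × 1.147 = 0.02966 m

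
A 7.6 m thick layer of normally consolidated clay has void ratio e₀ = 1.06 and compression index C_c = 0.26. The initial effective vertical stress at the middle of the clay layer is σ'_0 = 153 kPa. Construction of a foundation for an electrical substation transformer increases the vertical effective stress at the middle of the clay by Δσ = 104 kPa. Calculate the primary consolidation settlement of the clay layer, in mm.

Final effective stress: σ'_f = σ'_0 + Δσ = 153 + 104 = 257 kPa.
Normally consolidated clay, so the full stress increment lies on the virgin compression line:
S_c = C_c·H/(1+e₀)·log₁₀(σ'_f/σ'_0) = 0.26×7.6/(1+1.06)×log₁₀(257/153)
    = 0.95922 × 0.22524 = 0.2161 m

S_c ≈ 216 mm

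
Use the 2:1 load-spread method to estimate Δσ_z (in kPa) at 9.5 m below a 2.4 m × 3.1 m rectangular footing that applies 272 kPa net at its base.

By the 2:1 method the load spreads at 1 horizontal : 2 vertical, so at depth z the loaded area has grown by z in each plan dimension:
Δσ = qBL/((B+z)(L+z)) = 272×2.4×3.1/((2.4+9.5)(3.1+9.5)) = 13.497 kPa

Δσ_z ≈ 13.5 kPa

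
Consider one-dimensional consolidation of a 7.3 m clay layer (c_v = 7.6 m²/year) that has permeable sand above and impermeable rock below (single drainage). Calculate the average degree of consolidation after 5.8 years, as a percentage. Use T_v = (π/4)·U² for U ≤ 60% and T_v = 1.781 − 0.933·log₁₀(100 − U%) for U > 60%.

Drainage path length: H_d = H = 7.3 m (single drainage).
T_v = c_v·t/H_d² = 7.6×5.8/7.3² = 0.82717.
T_v = 0.82717 corresponds to the U > 60% branch:
U = 1 − 10^((1.781 − T_v)/0.933)/100 = 0.8947

U ≈ 89.5 %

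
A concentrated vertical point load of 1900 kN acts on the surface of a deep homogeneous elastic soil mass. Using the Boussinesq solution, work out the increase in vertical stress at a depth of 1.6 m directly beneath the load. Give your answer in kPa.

Boussinesq vertical stress below a point load on an elastic half-space:
Δσ_z = 3P/(2πz²) · [1 + (r/z)²]^(−5/2)
r/z = 0/1.6 = 0; [1+(r/z)²]^(−5/2) = 1.
Δσ_z = 3×1900/(2π×1.6²) × 1 = 354.37 × 1 = 354.4 kPa

Δσ_z ≈ 354 kPa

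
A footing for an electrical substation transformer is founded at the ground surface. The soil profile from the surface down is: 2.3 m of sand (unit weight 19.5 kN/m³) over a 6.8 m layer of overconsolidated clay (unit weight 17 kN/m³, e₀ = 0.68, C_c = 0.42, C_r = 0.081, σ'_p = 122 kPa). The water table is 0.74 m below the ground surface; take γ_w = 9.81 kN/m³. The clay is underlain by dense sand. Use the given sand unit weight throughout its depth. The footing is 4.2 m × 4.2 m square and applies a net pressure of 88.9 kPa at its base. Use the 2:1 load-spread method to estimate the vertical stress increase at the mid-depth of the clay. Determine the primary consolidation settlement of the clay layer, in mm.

Mid-depth of clay below the ground surface: z = 2.3 + 6.8/2 = 5.7 m.
Total vertical stress at mid-clay: σ_v = 19.5×2.3 + 17×3.4 = 102.65 kPa.
Pore pressure: u = 9.81×(5.7 − 0.74) = 48.658 kPa.
Initial effective stress: σ'_0 = σ_v − u = 102.65 − 48.658 = 53.992 kPa.
Stress increase at mid-clay by the 2:1 spreading method:
Δσ = qBL/((B+z)(L+z)) = 88.9×4.2×4.2/((4.2+5.7)(4.2+5.7)) = 16 kPa
Final effective stress: σ'_f = 53.992 + 16 = 69.992 kPa.
σ'_f = 69.992 ≤ σ'_p = 122 kPa, so the clay remains overconsolidated and only the recompression index applies:
S_c = C_r·H/(1+e₀)·log₁₀(σ'_f/σ'_0) = 0.081×6.8/1.68×log₁₀(69.992/53.992)
    = 0.32786 × 0.11272 = 0.03696 m

S_c ≈ 37 mm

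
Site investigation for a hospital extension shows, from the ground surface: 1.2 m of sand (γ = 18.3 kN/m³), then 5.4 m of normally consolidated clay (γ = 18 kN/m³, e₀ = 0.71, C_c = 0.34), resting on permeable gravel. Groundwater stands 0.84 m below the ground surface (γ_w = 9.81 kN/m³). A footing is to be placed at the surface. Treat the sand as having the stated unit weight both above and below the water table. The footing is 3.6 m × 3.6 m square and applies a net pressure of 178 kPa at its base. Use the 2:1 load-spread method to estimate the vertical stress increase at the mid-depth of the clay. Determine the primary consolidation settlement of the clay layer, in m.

Mid-depth of clay below the ground surface: z = 1.2 + 5.4/2 = 3.9 m.
Total vertical stress at mid-clay: σ_v = 18.3×1.2 + 18×2.7 = 70.56 kPa.
Pore pressure: u = 9.81×(3.9 − 0.84) = 30.019 kPa.
Initial effective stress: σ'_0 = σ_v − u = 70.56 − 30.019 = 40.541 kPa.
Stress increase at mid-clay by the 2:1 spreading method:
Δσ = qBL/((B+z)(L+z)) = 178×3.6×3.6/((3.6+3.9)(3.6+3.9)) = 41.011 kPa
Final effective stress: σ'_f = σ'_0 + Δσ = 40.541 + 41.011 = 81.552 kPa.
Normally consolidated clay, so the full stress increment lies on the virgin compression line:
S_c = C_c·H/(1+e₀)·log₁₀(σ'_f/σ'_0) = 0.34×5.4/(1+0.71)×log₁₀(81.552/40.541)
    = 1.0737 × 0.30354 = 0.3259 m

S_c ≈ 0.326 m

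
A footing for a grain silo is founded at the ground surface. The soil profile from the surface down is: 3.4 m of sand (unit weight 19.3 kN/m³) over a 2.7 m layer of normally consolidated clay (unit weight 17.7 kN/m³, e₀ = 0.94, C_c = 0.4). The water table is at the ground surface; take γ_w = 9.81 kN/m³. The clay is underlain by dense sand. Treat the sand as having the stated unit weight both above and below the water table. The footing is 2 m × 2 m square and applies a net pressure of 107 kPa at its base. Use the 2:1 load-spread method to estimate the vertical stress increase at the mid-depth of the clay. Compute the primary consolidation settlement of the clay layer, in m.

Mid-depth of clay below the ground surface: z = 3.4 + 2.7/2 = 4.75 m.
Total vertical stress at mid-clay: σ_v = 19.3×3.4 + 17.7×1.35 = 89.515 kPa.
Pore pressure: u = 9.81×(4.75 − 0) = 46.598 kPa.
Initial effective stress: σ'_0 = σ_v − u = 89.515 − 46.598 = 42.917 kPa.
Stress increase at mid-clay by the 2:1 spreading method:
Δσ = qBL/((B+z)(L+z)) = 107×2×2/((2+4.75)(2+4.75)) = 9.3937 kPa
Final effective stress: σ'_f = σ'_0 + Δσ = 42.917 + 9.3937 = 52.311 kPa.
Normally consolidated clay, so the full stress increment lies on the virgin compression line:
S_c = C_c·H/(1+e₀)·log₁₀(σ'_f/σ'_0) = 0.4×2.7/(1+0.94)×log₁₀(52.311/42.917)
    = 0.5567 × 0.085964 = 0.04786 m

S_c ≈ 0.0479 m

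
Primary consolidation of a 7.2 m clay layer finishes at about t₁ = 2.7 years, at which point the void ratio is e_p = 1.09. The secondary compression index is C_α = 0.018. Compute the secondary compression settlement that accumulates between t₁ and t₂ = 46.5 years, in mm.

S_s ≈ 76.6 mm

Secondary compression: S_s = C_α·H/(1+e_p)·log₁₀(t₂/t₁)
S_s = 0.018×7.2/(1+1.09)×log₁₀(46.5/2.7)
    = 0.06201 × 1.236 = 0.07665 m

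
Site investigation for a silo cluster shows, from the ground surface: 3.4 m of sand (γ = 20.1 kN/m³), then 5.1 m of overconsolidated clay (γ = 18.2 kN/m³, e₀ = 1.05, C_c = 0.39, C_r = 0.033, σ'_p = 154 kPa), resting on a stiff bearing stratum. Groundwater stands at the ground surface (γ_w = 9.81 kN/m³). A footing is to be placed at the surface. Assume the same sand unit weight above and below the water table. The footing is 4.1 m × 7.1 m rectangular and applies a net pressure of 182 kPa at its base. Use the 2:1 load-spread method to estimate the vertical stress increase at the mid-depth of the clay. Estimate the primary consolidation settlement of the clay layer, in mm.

S_c ≈ 19.3 mm

Mid-depth of clay below the ground surface: z = 3.4 + 5.1/2 = 5.95 m.
Total vertical stress at mid-clay: σ_v = 20.1×3.4 + 18.2×2.55 = 114.75 kPa.
Pore pressure: u = 9.81×(5.95 − 0) = 58.37 kPa.
Initial effective stress: σ'_0 = σ_v − u = 114.75 − 58.37 = 56.38 kPa.
Stress increase at mid-clay by the 2:1 spreading method:
Δσ = qBL/((B+z)(L+z)) = 182×4.1×7.1/((4.1+5.95)(7.1+5.95)) = 40.396 kPa
Final effective stress: σ'_f = 56.38 + 40.396 = 96.776 kPa.
σ'_f = 96.776 ≤ σ'_p = 154 kPa, so the clay remains overconsolidated and only the recompression index applies:
S_c = C_r·H/(1+e₀)·log₁₀(σ'_f/σ'_0) = 0.033×5.1/2.05×log₁₀(96.776/56.38)
    = 0.082097 × 0.23464 = 0.01926 m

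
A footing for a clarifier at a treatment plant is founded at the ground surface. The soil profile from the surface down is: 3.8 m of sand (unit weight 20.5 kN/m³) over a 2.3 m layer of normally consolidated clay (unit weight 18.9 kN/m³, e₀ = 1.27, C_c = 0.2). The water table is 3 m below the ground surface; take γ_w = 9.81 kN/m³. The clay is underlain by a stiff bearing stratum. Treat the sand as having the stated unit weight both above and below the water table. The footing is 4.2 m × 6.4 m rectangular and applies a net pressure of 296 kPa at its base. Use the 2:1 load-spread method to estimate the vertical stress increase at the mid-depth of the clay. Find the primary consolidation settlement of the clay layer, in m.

S_c ≈ 0.0588 m

Mid-depth of clay below the ground surface: z = 3.8 + 2.3/2 = 4.95 m.
Total vertical stress at mid-clay: σ_v = 20.5×3.8 + 18.9×1.15 = 99.635 kPa.
Pore pressure: u = 9.81×(4.95 − 3) = 19.13 kPa.
Initial effective stress: σ'_0 = σ_v − u = 99.635 − 19.13 = 80.505 kPa.
Stress increase at mid-clay by the 2:1 spreading method:
Δσ = qBL/((B+z)(L+z)) = 296×4.2×6.4/((4.2+4.95)(6.4+4.95)) = 76.613 kPa
Final effective stress: σ'_f = σ'_0 + Δσ = 80.505 + 76.613 = 157.12 kPa.
Normally consolidated clay, so the full stress increment lies on the virgin compression line:
S_c = C_c·H/(1+e₀)·log₁₀(σ'_f/σ'_0) = 0.2×2.3/(1+1.27)×log₁₀(157.12/80.505)
    = 0.20264 × 0.29041 = 0.05885 m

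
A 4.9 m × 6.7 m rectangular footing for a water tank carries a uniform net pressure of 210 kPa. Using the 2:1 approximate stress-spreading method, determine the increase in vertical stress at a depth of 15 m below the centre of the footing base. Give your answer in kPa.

Δσ_z ≈ 16 kPa

By the 2:1 method the load spreads at 1 horizontal : 2 vertical, so at depth z the loaded area has grown by z in each plan dimension:
Δσ = qBL/((B+z)(L+z)) = 210×4.9×6.7/((4.9+15)(6.7+15)) = 15.965 kPa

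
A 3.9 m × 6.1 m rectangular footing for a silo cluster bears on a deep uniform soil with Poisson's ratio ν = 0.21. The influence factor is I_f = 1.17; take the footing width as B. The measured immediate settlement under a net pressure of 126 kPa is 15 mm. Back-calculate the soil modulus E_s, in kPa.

E_s ≈ 36600 kPa

S_e = q·B·(1−ν²)/E_s · I_f  ⇒  E_s = q·B·(1−ν²)·I_f / S_e.
E_s = 126 × 3.9 × 0.9559 × 1.17 / 0.015 = 36640 kPa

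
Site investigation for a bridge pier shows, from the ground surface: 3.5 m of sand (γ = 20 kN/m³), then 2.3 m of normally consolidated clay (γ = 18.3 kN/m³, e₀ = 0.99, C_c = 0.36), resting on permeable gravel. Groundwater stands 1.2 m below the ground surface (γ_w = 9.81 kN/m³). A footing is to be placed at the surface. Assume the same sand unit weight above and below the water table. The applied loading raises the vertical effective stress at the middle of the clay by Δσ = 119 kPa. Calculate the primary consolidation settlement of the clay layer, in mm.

S_c ≈ 203 mm

Mid-depth of clay below the ground surface: z = 3.5 + 2.3/2 = 4.65 m.
Total vertical stress at mid-clay: σ_v = 20×3.5 + 18.3×1.15 = 91.045 kPa.
Pore pressure: u = 9.81×(4.65 − 1.2) = 33.845 kPa.
Initial effective stress: σ'_0 = σ_v − u = 91.045 − 33.845 = 57.2 kPa.
Final effective stress: σ'_f = σ'_0 + Δσ = 57.2 + 119 = 176.2 kPa.
Normally consolidated clay, so the full stress increment lies on the virgin compression line:
S_c = C_c·H/(1+e₀)·log₁₀(σ'_f/σ'_0) = 0.36×2.3/(1+0.99)×log₁₀(176.2/57.2)
    = 0.41608 × 0.48861 = 0.2033 m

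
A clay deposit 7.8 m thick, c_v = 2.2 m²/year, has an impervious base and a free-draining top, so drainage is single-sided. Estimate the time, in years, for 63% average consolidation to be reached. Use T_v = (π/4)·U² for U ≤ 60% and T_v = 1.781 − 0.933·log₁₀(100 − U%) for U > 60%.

t ≈ 8.79 years

Drainage path length: H_d = H = 7.8 m (single drainage).
U > 60%: T_v = 1.781 − 0.933·log₁₀(100 − 63) = 0.31787.
t = T_v·H_d²/c_v = 0.31787×7.8²/2.2 = 8.791 years.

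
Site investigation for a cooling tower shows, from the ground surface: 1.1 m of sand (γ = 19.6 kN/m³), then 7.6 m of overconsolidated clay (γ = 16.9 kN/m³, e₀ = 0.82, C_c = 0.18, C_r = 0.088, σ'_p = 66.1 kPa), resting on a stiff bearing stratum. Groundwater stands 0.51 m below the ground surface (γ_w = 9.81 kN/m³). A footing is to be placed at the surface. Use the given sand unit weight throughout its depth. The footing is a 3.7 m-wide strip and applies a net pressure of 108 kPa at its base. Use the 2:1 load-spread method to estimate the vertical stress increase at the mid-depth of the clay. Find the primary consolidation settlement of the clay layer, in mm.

Mid-depth of clay below the ground surface: z = 1.1 + 7.6/2 = 4.9 m.
Total vertical stress at mid-clay: σ_v = 19.6×1.1 + 16.9×3.8 = 85.78 kPa.
Pore pressure: u = 9.81×(4.9 − 0.51) = 43.066 kPa.
Initial effective stress: σ'_0 = σ_v − u = 85.78 − 43.066 = 42.714 kPa.
Stress increase at mid-clay by the 2:1 spreading method:
Δσ = qB/(B+z) = 108×3.7/(3.7+4.9) = 46.465 kPa
Final effective stress: σ'_f = 42.714 + 46.465 = 89.179 kPa.
σ'_f = 89.179 > σ'_p = 66.1 kPa, so the stress path crosses the preconsolidation pressure — recompression up to σ'_p, then virgin compression beyond:
S_c = H/(1+e₀)·[C_r·log₁₀(σ'_p/σ'_0) + C_c·log₁₀(σ'_f/σ'_p)]
    = 7.6/1.82 × [0.088×log₁₀(66.1/42.714) + 0.18×log₁₀(89.179/66.1)]
    = 4.1758 × [0.016688 + 0.023411] = 0.1674 m

S_c ≈ 167 mm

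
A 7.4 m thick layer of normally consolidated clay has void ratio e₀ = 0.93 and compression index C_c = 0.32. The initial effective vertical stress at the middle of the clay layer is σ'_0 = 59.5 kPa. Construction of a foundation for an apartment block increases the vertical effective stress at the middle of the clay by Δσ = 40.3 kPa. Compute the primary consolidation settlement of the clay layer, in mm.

Final effective stress: σ'_f = σ'_0 + Δσ = 59.5 + 40.3 = 99.8 kPa.
Normally consolidated clay, so the full stress increment lies on the virgin compression line:
S_c = C_c·H/(1+e₀)·log₁₀(σ'_f/σ'_0) = 0.32×7.4/(1+0.93)×log₁₀(99.8/59.5)
    = 1.2269 × 0.22461 = 0.2756 m

S_c ≈ 276 mm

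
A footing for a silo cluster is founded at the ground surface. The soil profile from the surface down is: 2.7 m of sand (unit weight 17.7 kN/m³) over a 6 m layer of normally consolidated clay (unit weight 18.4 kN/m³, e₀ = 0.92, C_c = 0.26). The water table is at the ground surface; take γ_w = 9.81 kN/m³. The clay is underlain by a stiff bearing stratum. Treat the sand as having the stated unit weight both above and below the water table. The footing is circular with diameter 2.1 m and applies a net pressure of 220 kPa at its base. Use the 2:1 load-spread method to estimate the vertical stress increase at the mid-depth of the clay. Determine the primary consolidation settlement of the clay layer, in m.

S_c ≈ 0.103 m

Mid-depth of clay below the ground surface: z = 2.7 + 6/2 = 5.7 m.
Total vertical stress at mid-clay: σ_v = 17.7×2.7 + 18.4×3 = 102.99 kPa.
Pore pressure: u = 9.81×(5.7 − 0) = 55.917 kPa.
Initial effective stress: σ'_0 = σ_v − u = 102.99 − 55.917 = 47.073 kPa.
Stress increase at mid-clay by the 2:1 spreading method:
Δσ ≈ qD²/(D+z)² = 220×2.1²/(2.1+5.7)² = 15.947 kPa
Final effective stress: σ'_f = σ'_0 + Δσ = 47.073 + 15.947 = 63.02 kPa.
Normally consolidated clay, so the full stress increment lies on the virgin compression line:
S_c = C_c·H/(1+e₀)·log₁₀(σ'_f/σ'_0) = 0.26×6/(1+0.92)×log₁₀(63.02/47.073)
    = 0.8125 × 0.12671 = 0.103 m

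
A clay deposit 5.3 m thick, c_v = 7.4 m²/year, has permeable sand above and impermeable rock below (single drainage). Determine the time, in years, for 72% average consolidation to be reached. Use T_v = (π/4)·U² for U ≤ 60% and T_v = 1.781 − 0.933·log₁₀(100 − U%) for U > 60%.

t ≈ 1.64 years

Drainage path length: H_d = H = 5.3 m (single drainage).
U > 60%: T_v = 1.781 − 0.933·log₁₀(100 − 72) = 0.4308.
t = T_v·H_d²/c_v = 0.4308×5.3²/7.4 = 1.635 years.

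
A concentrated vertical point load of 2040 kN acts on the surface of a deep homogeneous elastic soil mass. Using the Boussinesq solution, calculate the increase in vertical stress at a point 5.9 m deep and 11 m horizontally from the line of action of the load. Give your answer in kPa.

Boussinesq vertical stress below a point load on an elastic half-space:
Δσ_z = 3P/(2πz²) · [1 + (r/z)²]^(−5/2)
r/z = 11/5.9 = 1.8644; [1+(r/z)²]^(−5/2) = 0.023592.
Δσ_z = 3×2040/(2π×5.9²) × 0.023592 = 27.981 × 0.023592 = 0.6601 kPa

Δσ_z ≈ 0.66 kPa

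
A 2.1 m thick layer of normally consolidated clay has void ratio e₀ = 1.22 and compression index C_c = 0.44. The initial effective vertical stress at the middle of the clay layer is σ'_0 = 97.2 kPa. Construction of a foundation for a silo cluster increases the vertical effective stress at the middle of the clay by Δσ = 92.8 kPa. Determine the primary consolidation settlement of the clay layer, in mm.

Final effective stress: σ'_f = σ'_0 + Δσ = 97.2 + 92.8 = 190 kPa.
Normally consolidated clay, so the full stress increment lies on the virgin compression line:
S_c = C_c·H/(1+e₀)·log₁₀(σ'_f/σ'_0) = 0.44×2.1/(1+1.22)×log₁₀(190/97.2)
    = 0.41622 × 0.29109 = 0.1212 m

S_c ≈ 121 mm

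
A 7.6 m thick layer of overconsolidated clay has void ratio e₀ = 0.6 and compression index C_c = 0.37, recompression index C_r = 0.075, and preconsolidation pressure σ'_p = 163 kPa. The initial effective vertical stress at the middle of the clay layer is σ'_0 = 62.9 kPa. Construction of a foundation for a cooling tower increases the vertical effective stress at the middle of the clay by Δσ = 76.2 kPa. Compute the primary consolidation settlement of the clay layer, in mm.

S_c ≈ 123 mm

Final effective stress: σ'_f = 62.9 + 76.2 = 139.1 kPa.
σ'_f = 139.1 ≤ σ'_p = 163 kPa, so the clay remains overconsolidated and only the recompression index applies:
S_c = C_r·H/(1+e₀)·log₁₀(σ'_f/σ'_0) = 0.075×7.6/1.6×log₁₀(139.1/62.9)
    = 0.35625 × 0.34468 = 0.1228 m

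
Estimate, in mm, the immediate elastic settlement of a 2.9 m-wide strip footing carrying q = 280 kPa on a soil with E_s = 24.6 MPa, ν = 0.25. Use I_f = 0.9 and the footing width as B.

Immediate (elastic) settlement: S_e = q·B·(1−ν²)/E_s · I_f.
E_s = 24.6 MPa = 24600 kPa.
S_e = 280 × 2.9 × (1 − 0.25²) / 24600 × 0.9
    = 280 × 2.9 × 0.9375 / 24600 × 0.9
    = 0.02785 m = 27.85 mm

S_e ≈ 27.9 mm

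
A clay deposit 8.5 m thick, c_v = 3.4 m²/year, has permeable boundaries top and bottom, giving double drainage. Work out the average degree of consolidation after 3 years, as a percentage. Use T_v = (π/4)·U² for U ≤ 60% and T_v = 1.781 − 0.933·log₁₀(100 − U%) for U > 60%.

Drainage path length: H_d = H/2 = 4.25 m (double drainage).
T_v = c_v·t/H_d² = 3.4×3/4.25² = 0.56471.
T_v = 0.56471 corresponds to the U > 60% branch:
U = 1 − 10^((1.781 − T_v)/0.933)/100 = 0.7988

U ≈ 79.9 %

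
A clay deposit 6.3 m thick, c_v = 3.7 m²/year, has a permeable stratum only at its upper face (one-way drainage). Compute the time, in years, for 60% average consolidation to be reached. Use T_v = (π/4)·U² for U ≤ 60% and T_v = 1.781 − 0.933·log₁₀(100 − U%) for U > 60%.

t ≈ 3.03 years

Drainage path length: H_d = H = 6.3 m (single drainage).
U ≤ 60%: T_v = (π/4)·U² = (π/4)×0.6² = 0.28274.
t = T_v·H_d²/c_v = 0.28274×6.3²/3.7 = 3.033 years.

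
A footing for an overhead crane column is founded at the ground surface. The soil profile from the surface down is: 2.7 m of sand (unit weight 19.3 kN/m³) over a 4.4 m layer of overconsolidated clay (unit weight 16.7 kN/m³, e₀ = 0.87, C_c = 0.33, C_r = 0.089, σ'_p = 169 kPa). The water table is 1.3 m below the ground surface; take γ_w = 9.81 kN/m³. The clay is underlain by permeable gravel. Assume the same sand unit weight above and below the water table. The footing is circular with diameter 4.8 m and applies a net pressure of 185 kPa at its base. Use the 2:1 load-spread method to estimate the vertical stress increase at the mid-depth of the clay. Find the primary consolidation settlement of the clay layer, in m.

S_c ≈ 0.0558 m

Mid-depth of clay below the ground surface: z = 2.7 + 4.4/2 = 4.9 m.
Total vertical stress at mid-clay: σ_v = 19.3×2.7 + 16.7×2.2 = 88.85 kPa.
Pore pressure: u = 9.81×(4.9 − 1.3) = 35.316 kPa.
Initial effective stress: σ'_0 = σ_v − u = 88.85 − 35.316 = 53.534 kPa.
Stress increase at mid-clay by the 2:1 spreading method:
Δσ ≈ qD²/(D+z)² = 185×4.8²/(4.8+4.9)² = 45.301 kPa
Final effective stress: σ'_f = 53.534 + 45.301 = 98.835 kPa.
σ'_f = 98.835 ≤ σ'_p = 169 kPa, so the clay remains overconsolidated and only the recompression index applies:
S_c = C_r·H/(1+e₀)·log₁₀(σ'_f/σ'_0) = 0.089×4.4/1.87×log₁₀(98.835/53.534)
    = 0.20941 × 0.26628 = 0.05576 m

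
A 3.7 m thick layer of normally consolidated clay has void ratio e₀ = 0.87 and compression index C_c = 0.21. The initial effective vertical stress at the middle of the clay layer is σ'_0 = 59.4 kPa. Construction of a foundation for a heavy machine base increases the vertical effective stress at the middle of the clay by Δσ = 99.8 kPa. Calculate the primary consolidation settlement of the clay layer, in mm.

Final effective stress: σ'_f = σ'_0 + Δσ = 59.4 + 99.8 = 159.2 kPa.
Normally consolidated clay, so the full stress increment lies on the virgin compression line:
S_c = C_c·H/(1+e₀)·log₁₀(σ'_f/σ'_0) = 0.21×3.7/(1+0.87)×log₁₀(159.2/59.4)
    = 0.41551 × 0.42816 = 0.1779 m

S_c ≈ 178 mm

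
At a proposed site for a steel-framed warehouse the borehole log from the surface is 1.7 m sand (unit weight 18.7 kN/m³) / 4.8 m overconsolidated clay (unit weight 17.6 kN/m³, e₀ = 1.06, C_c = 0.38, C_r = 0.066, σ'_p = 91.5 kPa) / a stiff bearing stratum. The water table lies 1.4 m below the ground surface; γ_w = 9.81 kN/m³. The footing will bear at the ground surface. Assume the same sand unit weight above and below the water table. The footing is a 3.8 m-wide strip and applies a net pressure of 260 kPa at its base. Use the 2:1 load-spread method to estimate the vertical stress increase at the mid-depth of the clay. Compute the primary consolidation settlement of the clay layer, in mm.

Mid-depth of clay below the ground surface: z = 1.7 + 4.8/2 = 4.1 m.
Total vertical stress at mid-clay: σ_v = 18.7×1.7 + 17.6×2.4 = 74.03 kPa.
Pore pressure: u = 9.81×(4.1 − 1.4) = 26.487 kPa.
Initial effective stress: σ'_0 = σ_v − u = 74.03 − 26.487 = 47.543 kPa.
Stress increase at mid-clay by the 2:1 spreading method:
Δσ = qB/(B+z) = 260×3.8/(3.8+4.1) = 125.06 kPa
Final effective stress: σ'_f = 47.543 + 125.06 = 172.6 kPa.
σ'_f = 172.6 > σ'_p = 91.5 kPa, so the stress path crosses the preconsolidation pressure — recompression up to σ'_p, then virgin compression beyond:
S_c = H/(1+e₀)·[C_r·log₁₀(σ'_p/σ'_0) + C_c·log₁₀(σ'_f/σ'_p)]
    = 4.8/2.06 × [0.066×log₁₀(91.5/47.543) + 0.38×log₁₀(172.6/91.5)]
    = 2.3301 × [0.018766 + 0.10474] = 0.2878 m

S_c ≈ 288 mm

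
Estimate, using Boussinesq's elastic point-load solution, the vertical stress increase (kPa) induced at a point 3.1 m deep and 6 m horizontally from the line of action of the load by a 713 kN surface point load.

Boussinesq vertical stress below a point load on an elastic half-space:
Δσ_z = 3P/(2πz²) · [1 + (r/z)²]^(−5/2)
r/z = 6/3.1 = 1.9355; [1+(r/z)²]^(−5/2) = 0.020378.
Δσ_z = 3×713/(2π×3.1²) × 0.020378 = 35.425 × 0.020378 = 0.7219 kPa

Δσ_z ≈ 0.722 kPa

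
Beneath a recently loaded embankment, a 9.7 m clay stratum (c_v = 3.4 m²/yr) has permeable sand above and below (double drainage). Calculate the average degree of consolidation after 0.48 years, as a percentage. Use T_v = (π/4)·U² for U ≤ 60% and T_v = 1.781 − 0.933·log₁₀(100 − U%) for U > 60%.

U ≈ 29.7 %

Drainage path length: H_d = H/2 = 4.85 m (double drainage).
T_v = c_v·t/H_d² = 3.4×0.48/4.85² = 0.06938.
T_v = 0.06938 corresponds to the U ≤ 60% branch:
U = √(4T_v/π) = 0.2972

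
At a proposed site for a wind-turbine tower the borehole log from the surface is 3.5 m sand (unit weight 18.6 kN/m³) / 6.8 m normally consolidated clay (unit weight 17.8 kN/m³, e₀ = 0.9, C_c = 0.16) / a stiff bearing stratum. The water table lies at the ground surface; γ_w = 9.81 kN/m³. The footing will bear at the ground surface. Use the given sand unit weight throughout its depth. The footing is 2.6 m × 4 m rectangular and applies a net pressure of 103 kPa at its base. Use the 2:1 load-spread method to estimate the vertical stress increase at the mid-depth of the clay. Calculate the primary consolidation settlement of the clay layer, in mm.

S_c ≈ 40.9 mm

Mid-depth of clay below the ground surface: z = 3.5 + 6.8/2 = 6.9 m.
Total vertical stress at mid-clay: σ_v = 18.6×3.5 + 17.8×3.4 = 125.62 kPa.
Pore pressure: u = 9.81×(6.9 − 0) = 67.689 kPa.
Initial effective stress: σ'_0 = σ_v − u = 125.62 − 67.689 = 57.931 kPa.
Stress increase at mid-clay by the 2:1 spreading method:
Δσ = qBL/((B+z)(L+z)) = 103×2.6×4/((2.6+6.9)(4+6.9)) = 10.345 kPa
Final effective stress: σ'_f = σ'_0 + Δσ = 57.931 + 10.345 = 68.276 kPa.
Normally consolidated clay, so the full stress increment lies on the virgin compression line:
S_c = C_c·H/(1+e₀)·log₁₀(σ'_f/σ'_0) = 0.16×6.8/(1+0.9)×log₁₀(68.276/57.931)
    = 0.57263 × 0.071357 = 0.04086 m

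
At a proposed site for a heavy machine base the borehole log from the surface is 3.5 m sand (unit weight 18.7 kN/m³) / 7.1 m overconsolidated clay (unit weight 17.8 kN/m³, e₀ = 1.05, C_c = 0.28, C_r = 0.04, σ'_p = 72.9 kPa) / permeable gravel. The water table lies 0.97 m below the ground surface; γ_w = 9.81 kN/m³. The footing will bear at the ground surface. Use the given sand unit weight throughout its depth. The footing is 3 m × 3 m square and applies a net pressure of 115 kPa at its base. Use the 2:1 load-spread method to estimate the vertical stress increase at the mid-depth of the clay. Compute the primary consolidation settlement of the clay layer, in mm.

S_c ≈ 38.4 mm

Mid-depth of clay below the ground surface: z = 3.5 + 7.1/2 = 7.05 m.
Total vertical stress at mid-clay: σ_v = 18.7×3.5 + 17.8×3.55 = 128.64 kPa.
Pore pressure: u = 9.81×(7.05 − 0.97) = 59.645 kPa.
Initial effective stress: σ'_0 = σ_v − u = 128.64 − 59.645 = 68.995 kPa.
Stress increase at mid-clay by the 2:1 spreading method:
Δσ = qBL/((B+z)(L+z)) = 115×3×3/((3+7.05)(3+7.05)) = 10.247 kPa
Final effective stress: σ'_f = 68.995 + 10.247 = 79.242 kPa.
σ'_f = 79.242 > σ'_p = 72.9 kPa, so the stress path crosses the preconsolidation pressure — recompression up to σ'_p, then virgin compression beyond:
S_c = H/(1+e₀)·[C_r·log₁₀(σ'_p/σ'_0) + C_c·log₁₀(σ'_f/σ'_p)]
    = 7.1/2.05 × [0.04×log₁₀(72.9/68.995) + 0.28×log₁₀(79.242/72.9)]
    = 3.4634 × [0.0009564 + 0.010144] = 0.03845 m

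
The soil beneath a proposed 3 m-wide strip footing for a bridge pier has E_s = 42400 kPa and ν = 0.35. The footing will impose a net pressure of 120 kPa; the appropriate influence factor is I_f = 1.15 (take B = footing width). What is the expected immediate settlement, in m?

S_e ≈ 0.00857 m

Immediate (elastic) settlement: S_e = q·B·(1−ν²)/E_s · I_f.
S_e = 120 × 3 × (1 − 0.35²) / 42400 × 1.15
    = 120 × 3 × 0.8775 / 42400 × 1.15
    = 0.008568 m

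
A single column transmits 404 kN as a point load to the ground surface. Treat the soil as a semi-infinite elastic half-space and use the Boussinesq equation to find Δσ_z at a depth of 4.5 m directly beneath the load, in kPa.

Δσ_z ≈ 9.53 kPa

Boussinesq vertical stress below a point load on an elastic half-space:
Δσ_z = 3P/(2πz²) · [1 + (r/z)²]^(−5/2)
r/z = 0/4.5 = 0; [1+(r/z)²]^(−5/2) = 1.
Δσ_z = 3×404/(2π×4.5²) × 1 = 9.5257 × 1 = 9.526 kPa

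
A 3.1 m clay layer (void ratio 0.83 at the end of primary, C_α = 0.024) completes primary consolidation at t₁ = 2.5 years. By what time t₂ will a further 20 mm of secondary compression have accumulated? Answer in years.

t₂ ≈ 7.76 years

S_s = C_α·H/(1+e_p)·log₁₀(t₂/t₁) ⇒ log₁₀(t₂/t₁) = S_s·(1+e_p)/(C_α·H).
log₁₀(t₂/t₁) = 0.02 × (1+0.83) / (0.024×3.1) = 0.4919
t₂ = t₁ × 10^0.4919 = 2.5 × 3.104 = 7.76 years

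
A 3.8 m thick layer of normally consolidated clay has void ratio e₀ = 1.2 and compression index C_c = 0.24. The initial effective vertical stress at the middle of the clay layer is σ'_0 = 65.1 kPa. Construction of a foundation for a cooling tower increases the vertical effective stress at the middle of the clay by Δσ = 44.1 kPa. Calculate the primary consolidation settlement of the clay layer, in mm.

S_c ≈ 93.1 mm

Final effective stress: σ'_f = σ'_0 + Δσ = 65.1 + 44.1 = 109.2 kPa.
Normally consolidated clay, so the full stress increment lies on the virgin compression line:
S_c = C_c·H/(1+e₀)·log₁₀(σ'_f/σ'_0) = 0.24×3.8/(1+1.2)×log₁₀(109.2/65.1)
    = 0.41455 × 0.22464 = 0.09312 m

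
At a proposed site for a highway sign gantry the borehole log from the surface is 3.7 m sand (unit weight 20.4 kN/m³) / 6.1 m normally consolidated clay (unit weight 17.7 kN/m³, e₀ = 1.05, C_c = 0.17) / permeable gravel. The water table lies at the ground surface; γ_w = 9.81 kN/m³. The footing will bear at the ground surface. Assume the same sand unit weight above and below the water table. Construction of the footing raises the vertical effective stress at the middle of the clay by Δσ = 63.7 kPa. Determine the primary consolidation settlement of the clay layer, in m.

Mid-depth of clay below the ground surface: z = 3.7 + 6.1/2 = 6.75 m.
Total vertical stress at mid-clay: σ_v = 20.4×3.7 + 17.7×3.05 = 129.47 kPa.
Pore pressure: u = 9.81×(6.75 − 0) = 66.218 kPa.
Initial effective stress: σ'_0 = σ_v − u = 129.47 − 66.218 = 63.252 kPa.
Final effective stress: σ'_f = σ'_0 + Δσ = 63.252 + 63.7 = 126.95 kPa.
Normally consolidated clay, so the full stress increment lies on the virgin compression line:
S_c = C_c·H/(1+e₀)·log₁₀(σ'_f/σ'_0) = 0.17×6.1/(1+1.05)×log₁₀(126.95/63.252)
    = 0.50585 × 0.30256 = 0.153 m

S_c ≈ 0.153 m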